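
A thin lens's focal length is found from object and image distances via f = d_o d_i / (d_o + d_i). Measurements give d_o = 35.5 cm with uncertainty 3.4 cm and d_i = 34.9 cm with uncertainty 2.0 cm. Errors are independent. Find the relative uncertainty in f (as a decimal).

0.0556

∂f/∂d_o = (d_i/(d_o+d_i))² = 0.246;  ∂f/∂d_i = (d_o/(d_o+d_i))² = 0.254
δf = √((∂f/∂d_o · δd_o)² + (∂f/∂d_i · δd_i)²) = √(0.698 + 0.259) = 0.978 cm
f = 17.6 cm, so δf/f = 0.978/17.6 = 0.0556.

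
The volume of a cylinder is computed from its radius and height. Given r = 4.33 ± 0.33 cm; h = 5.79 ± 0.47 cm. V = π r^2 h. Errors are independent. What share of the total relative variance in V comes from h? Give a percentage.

(δV/V)² = (2·δr/r)² + (1·δh/h)²
  r term: (2×0.0762)² = 0.0232
  h term: (1×0.0812)² = 0.00659
Total = 0.0298. Share from h = 0.00659/0.0298 = 0.221.

22.1%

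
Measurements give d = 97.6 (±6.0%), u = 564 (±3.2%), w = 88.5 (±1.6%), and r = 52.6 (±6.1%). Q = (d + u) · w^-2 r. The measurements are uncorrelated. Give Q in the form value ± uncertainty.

Let h = d + u = 662. δh = √(δd² + δu²) = √(34.3 + 326) = 19.0, so δh/h = 0.0287.
Q is then a monomial in h, w, r:
δQ/Q = √((δh/h)² + (-2·δw/w)² + (1·δr/r)²) = √(0.000823 + 0.00102 + 0.00372) = 0.0746
Q = 4.44, so δQ = 0.0746 × 4.44 = 0.332.

4.44 ± 0.332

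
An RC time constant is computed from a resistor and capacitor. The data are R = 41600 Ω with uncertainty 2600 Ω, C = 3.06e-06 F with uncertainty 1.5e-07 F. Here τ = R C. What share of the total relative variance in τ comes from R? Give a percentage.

61.9%

(δτ/τ)² = (1·δR/R)² + (1·δC/C)²
  R term: (1×0.0625)² = 0.00391
  C term: (1×0.0490)² = 0.00240
Total = 0.00631. Share from R = 0.00391/0.00631 = 0.619.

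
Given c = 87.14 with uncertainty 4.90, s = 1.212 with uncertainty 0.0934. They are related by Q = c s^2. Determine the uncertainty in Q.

21.0

Since Q is a product/quotient, work with relative uncertainties:
  (1·δc/c)² = (1×0.0562)² = 0.00316;  (2·δs/s)² = (2×0.0771)² = 0.0238
δQ/Q = √(0.0269) = 0.164
Q = 128.0, so δQ = 0.164 × 128.0 = 21.0.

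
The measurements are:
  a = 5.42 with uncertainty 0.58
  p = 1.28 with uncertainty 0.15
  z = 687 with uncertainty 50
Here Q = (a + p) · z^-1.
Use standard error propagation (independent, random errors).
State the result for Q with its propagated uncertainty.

0.00975 ± 0.00112

Let u = a + p = 6.70. δu = √(δa² + δp²) = √(0.336 + 0.0225) = 0.599, so δu/u = 0.0894.
Q is then a monomial in u, z:
δQ/Q = √((δu/u)² + (-1·δz/z)²) = √(0.00800 + 0.00530) = 0.115
Q = 0.00975, so δQ = 0.115 × 0.00975 = 0.00112.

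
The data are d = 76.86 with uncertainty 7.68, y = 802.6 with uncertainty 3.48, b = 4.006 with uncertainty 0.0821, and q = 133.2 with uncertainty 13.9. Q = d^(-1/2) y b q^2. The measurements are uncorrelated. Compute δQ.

1.4e+06

Products/powers → add relative errors in quadrature, weighted by exponent:
  (−½·δd/d)² = (-0.5×0.0999)² = 0.00250;  (1·δy/y)² = (1×0.00434)² = 1.88e-05;  (1·δb/b)² = (1×0.0205)² = 0.000420;  (2·δq/q)² = (2×0.104)² = 0.0436
δQ/Q = √(0.0465) = 0.216
Q = 6.507e+06, so δQ = 0.216 × 6.507e+06 = 1.4e+06.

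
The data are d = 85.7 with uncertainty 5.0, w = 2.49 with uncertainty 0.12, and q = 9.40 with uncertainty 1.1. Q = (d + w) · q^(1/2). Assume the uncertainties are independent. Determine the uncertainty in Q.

Let u = d + w = 88.2. δu = √(δd² + δw²) = √(25.0 + 0.0144) = 5.00, so δu/u = 0.0567.
Q is then a monomial in u, q:
δQ/Q = √((δu/u)² + (½·δq/q)²) = √(0.00322 + 0.00342) = 0.0815
Q = 270, so δQ = 0.0815 × 270 = 22.0.

22.0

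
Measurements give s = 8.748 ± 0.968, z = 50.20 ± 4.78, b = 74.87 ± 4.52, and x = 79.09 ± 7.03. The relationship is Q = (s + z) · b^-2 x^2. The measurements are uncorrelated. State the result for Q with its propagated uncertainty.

Let u = s + z = 58.95. δu = √(δs² + δz²) = √(0.937 + 22.8) = 4.88, so δu/u = 0.0827.
Q is then a monomial in u, b, x:
δQ/Q = √((δu/u)² + (-2·δb/b)² + (2·δx/x)²) = √(0.00684 + 0.0146 + 0.0316) = 0.230
Q = 65.78, so δQ = 0.230 × 65.78 = 15.1.

65.78 ± 15.1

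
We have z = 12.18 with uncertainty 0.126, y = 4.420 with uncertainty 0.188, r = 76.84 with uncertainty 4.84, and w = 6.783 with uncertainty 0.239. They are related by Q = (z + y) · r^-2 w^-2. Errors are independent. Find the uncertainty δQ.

Let u = z + y = 16.60. δu = √(δz² + δy²) = √(0.0159 + 0.0353) = 0.226, so δu/u = 0.0136.
Q is then a monomial in u, r, w:
δQ/Q = √((δu/u)² + (-2·δr/r)² + (-2·δw/w)²) = √(0.000186 + 0.0159 + 0.00497) = 0.145
Q = 6.111e-05, so δQ = 0.145 × 6.111e-05 = 8.86e-06.

8.86e-06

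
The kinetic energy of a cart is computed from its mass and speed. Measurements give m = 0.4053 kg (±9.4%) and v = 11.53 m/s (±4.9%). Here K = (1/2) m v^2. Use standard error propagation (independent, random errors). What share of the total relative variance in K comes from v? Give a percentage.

(δK/K)² = (1·δm/m)² + (2·δv/v)²
  m term: (1×0.0940)² = 0.00884
  v term: (2×0.0490)² = 0.00960
Total = 0.0184. Share from v = 0.00960/0.0184 = 0.521.

52.1%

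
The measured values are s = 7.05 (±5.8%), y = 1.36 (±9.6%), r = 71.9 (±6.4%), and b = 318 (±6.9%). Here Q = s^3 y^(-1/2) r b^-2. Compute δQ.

Since Q is a product/quotient, work with relative uncertainties:
  (3·δs/s)² = (3×0.0580)² = 0.0303;  (−½·δy/y)² = (-0.5×0.0960)² = 0.00230;  (1·δr/r)² = (1×0.0640)² = 0.00410;  (-2·δb/b)² = (-2×0.0690)² = 0.0190
δQ/Q = √(0.0557) = 0.236
Q = 0.214, so δQ = 0.236 × 0.214 = 0.0504.

0.0504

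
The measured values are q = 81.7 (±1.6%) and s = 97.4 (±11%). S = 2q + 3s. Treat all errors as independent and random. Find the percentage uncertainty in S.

7.08%

Absolute uncertainties add in quadrature for a linear combination:
  (2·δq)² = 6.84;  (3·δs)² = 1030
δS = √(1040) = 32.2
S = 456, so δS/S = 32.2/456 = 0.0708.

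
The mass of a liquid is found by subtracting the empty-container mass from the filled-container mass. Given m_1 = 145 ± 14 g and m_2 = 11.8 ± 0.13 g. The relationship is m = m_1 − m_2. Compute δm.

14.0 g

m is a linear combination, so absolute uncertainties add in quadrature:
  (δm_1)² = 196;  (δm_2)² = 0.0169
δm = √(196) = 14.0 g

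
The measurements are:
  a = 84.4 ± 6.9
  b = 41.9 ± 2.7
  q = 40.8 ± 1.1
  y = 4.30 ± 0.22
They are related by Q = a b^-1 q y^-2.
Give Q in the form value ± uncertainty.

Each factor contributes (exponent × relative error)² to (δQ/Q)²:
  (1·δa/a)² = (1×0.0818)² = 0.00668;  (-1·δb/b)² = (-1×0.0644)² = 0.00415;  (1·δq/q)² = (1×0.0270)² = 0.000727;  (-2·δy/y)² = (-2×0.0512)² = 0.0105
δQ/Q = √(0.0220) = 0.148
Q = 4.44, so δQ = 0.148 × 4.44 = 0.660.

4.44 ± 0.660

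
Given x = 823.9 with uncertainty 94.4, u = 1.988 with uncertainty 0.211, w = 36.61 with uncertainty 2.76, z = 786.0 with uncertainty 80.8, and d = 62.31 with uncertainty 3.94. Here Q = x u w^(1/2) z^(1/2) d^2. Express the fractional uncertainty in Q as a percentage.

21.1%

Q is a product of powers, so relative uncertainties combine in quadrature:
  (1·δx/x)² = (1×0.115)² = 0.0131;  (1·δu/u)² = (1×0.106)² = 0.0113;  (½·δw/w)² = (0.5×0.0754)² = 0.00142;  (½·δz/z)² = (0.5×0.103)² = 0.00264;  (2·δd/d)² = (2×0.0632)² = 0.0160
δQ/Q = √(0.0444) = 0.211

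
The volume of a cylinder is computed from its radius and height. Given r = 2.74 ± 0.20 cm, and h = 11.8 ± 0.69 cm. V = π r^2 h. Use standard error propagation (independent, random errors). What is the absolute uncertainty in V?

Since V is a product/quotient, work with relative uncertainties:
  (2·δr/r)² = (2×0.0730)² = 0.0213;  (1·δh/h)² = (1×0.0585)² = 0.00342
δV/V = √(0.0247) = 0.157
V = 278 cm^3, so δV = 0.157 × 278 = 43.8 cm^3.

43.8 cm^3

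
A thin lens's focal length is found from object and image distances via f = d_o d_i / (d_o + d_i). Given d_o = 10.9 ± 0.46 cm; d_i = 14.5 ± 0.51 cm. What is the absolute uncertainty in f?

∂f/∂d_o = (d_i/(d_o+d_i))² = 0.326;  ∂f/∂d_i = (d_o/(d_o+d_i))² = 0.184
δf = √((∂f/∂d_o · δd_o)² + (∂f/∂d_i · δd_i)²) = √(0.0225 + 0.00882) = 0.177 cm

0.177 cm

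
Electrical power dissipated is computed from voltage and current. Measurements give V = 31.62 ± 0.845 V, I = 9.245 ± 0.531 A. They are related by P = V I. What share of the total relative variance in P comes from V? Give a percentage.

(δP/P)² = (1·δV/V)² + (1·δI/I)²
  V term: (1×0.0267)² = 0.000714
  I term: (1×0.0574)² = 0.00330
Total = 0.00401. Share from V = 0.000714/0.00401 = 0.178.

17.8%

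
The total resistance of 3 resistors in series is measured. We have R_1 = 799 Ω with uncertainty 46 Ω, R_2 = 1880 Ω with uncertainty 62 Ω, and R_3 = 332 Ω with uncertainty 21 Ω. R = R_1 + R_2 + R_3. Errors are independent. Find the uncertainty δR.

80.0 Ω

R is a linear combination, so absolute uncertainties add in quadrature:
  (δR_1)² = 2120;  (δR_2)² = 3840;  (δR_3)² = 441
δR = √(6400) = 80.0 Ω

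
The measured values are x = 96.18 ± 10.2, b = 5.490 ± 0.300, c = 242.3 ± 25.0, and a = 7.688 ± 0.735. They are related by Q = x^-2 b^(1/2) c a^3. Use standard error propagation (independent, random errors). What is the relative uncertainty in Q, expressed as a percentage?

Since Q is a product/quotient, work with relative uncertainties:
  (-2·δx/x)² = (-2×0.106)² = 0.0450;  (½·δb/b)² = (0.5×0.0546)² = 0.000747;  (1·δc/c)² = (1×0.103)² = 0.0106;  (3·δa/a)² = (3×0.0956)² = 0.0823
δQ/Q = √(0.139) = 0.372

37.2%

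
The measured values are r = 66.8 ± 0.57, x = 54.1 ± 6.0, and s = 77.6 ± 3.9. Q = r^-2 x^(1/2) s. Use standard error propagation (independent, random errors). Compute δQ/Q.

Each factor contributes (exponent × relative error)² to (δQ/Q)²:
  (-2·δr/r)² = (-2×0.00853)² = 0.000291;  (½·δx/x)² = (0.5×0.111)² = 0.00308;  (1·δs/s)² = (1×0.0503)² = 0.00253
δQ/Q = √(0.00589) = 0.0768

0.0768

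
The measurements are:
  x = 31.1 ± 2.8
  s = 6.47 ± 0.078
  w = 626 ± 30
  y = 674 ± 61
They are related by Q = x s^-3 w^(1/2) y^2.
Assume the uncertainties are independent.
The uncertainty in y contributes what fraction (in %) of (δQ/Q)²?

76.6%

(δQ/Q)² = (1·δx/x)² + (-3·δs/s)² + (½·δw/w)² + (2·δy/y)²
  x term: (1×0.0900)² = 0.00811
  s term: (-3×0.0121)² = 0.00131
  w term: (0.5×0.0479)² = 0.000574
  y term: (2×0.0905)² = 0.0328
Total = 0.0428. Share from y = 0.0328/0.0428 = 0.766.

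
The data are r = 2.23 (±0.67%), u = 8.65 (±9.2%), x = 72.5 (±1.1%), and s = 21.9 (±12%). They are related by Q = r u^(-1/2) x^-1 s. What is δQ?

0.0296

Relative error in a monomial: (δQ/Q)² = Σ (nᵢ · δxᵢ/xᵢ)².
  (1·δr/r)² = (1×0.00670)² = 4.49e-05;  (−½·δu/u)² = (-0.5×0.0920)² = 0.00212;  (-1·δx/x)² = (-1×0.0110)² = 0.000121;  (1·δs/s)² = (1×0.120)² = 0.0144
δQ/Q = √(0.0167) = 0.129
Q = 0.229, so δQ = 0.129 × 0.229 = 0.0296.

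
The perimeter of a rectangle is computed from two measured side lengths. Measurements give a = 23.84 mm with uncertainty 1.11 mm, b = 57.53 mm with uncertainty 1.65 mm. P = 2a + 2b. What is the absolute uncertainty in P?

For a sum/difference, combine absolute errors in quadrature:
  (2·δa)² = 4.93;  (2·δb)² = 10.9
δP = √(15.8) = 3.98 mm

3.98 mm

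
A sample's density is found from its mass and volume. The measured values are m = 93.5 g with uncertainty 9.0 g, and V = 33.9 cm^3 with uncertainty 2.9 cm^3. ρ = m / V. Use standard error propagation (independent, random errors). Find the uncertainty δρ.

0.355 g/cm^3

Each factor contributes (exponent × relative error)² to (δρ/ρ)²:
  (1·δm/m)² = (1×0.0963)² = 0.00927;  (-1·δV/V)² = (-1×0.0855)² = 0.00732
δρ/ρ = √(0.0166) = 0.129
ρ = 2.76 g/cm^3, so δρ = 0.129 × 2.76 = 0.355 g/cm^3.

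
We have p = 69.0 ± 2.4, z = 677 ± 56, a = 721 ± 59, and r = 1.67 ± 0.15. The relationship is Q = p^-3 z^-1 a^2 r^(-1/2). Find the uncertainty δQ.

0.000390

For a monomial Q ∝ p^-3, z^-1, a^2, r^(-1/2), fractional errors add in quadrature:
  (-3·δp/p)² = (-3×0.0348)² = 0.0109;  (-1·δz/z)² = (-1×0.0827)² = 0.00684;  (2·δa/a)² = (2×0.0818)² = 0.0268;  (−½·δr/r)² = (-0.5×0.0898)² = 0.00202
δQ/Q = √(0.0465) = 0.216
Q = 0.00181, so δQ = 0.216 × 0.00181 = 0.000390.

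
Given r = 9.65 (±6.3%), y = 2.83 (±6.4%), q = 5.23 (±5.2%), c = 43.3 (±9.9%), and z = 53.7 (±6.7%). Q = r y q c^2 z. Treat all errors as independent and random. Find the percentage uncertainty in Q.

Q is a product of powers, so relative uncertainties combine in quadrature:
  (1·δr/r)² = (1×0.0630)² = 0.00397;  (1·δy/y)² = (1×0.0640)² = 0.00410;  (1·δq/q)² = (1×0.0520)² = 0.00270;  (2·δc/c)² = (2×0.0990)² = 0.0392;  (1·δz/z)² = (1×0.0670)² = 0.00449
δQ/Q = √(0.0545) = 0.233

23.3%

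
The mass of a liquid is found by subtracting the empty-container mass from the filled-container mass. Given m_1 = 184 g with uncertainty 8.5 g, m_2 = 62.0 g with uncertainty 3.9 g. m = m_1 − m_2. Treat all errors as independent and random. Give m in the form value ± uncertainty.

m is a linear combination, so absolute uncertainties add in quadrature:
  (δm_1)² = 72.2;  (δm_2)² = 15.2
δm = √(87.5) = 9.35 g
m = 122 g.

122 ± 9.35 g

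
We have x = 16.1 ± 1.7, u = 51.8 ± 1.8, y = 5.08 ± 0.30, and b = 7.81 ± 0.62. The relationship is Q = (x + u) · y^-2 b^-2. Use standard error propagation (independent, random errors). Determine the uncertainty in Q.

0.00868

Let w = x + u = 67.9. δw = √(δx² + δu²) = √(2.89 + 3.24) = 2.48, so δw/w = 0.0365.
Q is then a monomial in w, y, b:
δQ/Q = √((δw/w)² + (-2·δy/y)² + (-2·δb/b)²) = √(0.00133 + 0.0140 + 0.0252) = 0.201
Q = 0.0431, so δQ = 0.201 × 0.0431 = 0.00868.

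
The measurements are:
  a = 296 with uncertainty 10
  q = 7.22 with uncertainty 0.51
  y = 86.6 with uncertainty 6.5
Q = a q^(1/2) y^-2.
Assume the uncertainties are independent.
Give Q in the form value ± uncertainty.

Each factor contributes (exponent × relative error)² to (δQ/Q)²:
  (1·δa/a)² = (1×0.0338)² = 0.00114;  (½·δq/q)² = (0.5×0.0706)² = 0.00125;  (-2·δy/y)² = (-2×0.0751)² = 0.0225
δQ/Q = √(0.0249) = 0.158
Q = 0.106, so δQ = 0.158 × 0.106 = 0.0167.

0.106 ± 0.0167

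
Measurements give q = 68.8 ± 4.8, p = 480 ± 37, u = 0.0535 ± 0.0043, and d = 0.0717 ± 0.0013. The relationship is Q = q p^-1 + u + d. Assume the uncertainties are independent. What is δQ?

0.0156

Let w = q·p^-1 = 0.143. δw/w = √((1·δq/q)² + (-1·δp/p)²) = √(0.00487 + 0.00594) = 0.104, so δw = 0.0149.
Q = w + u + d: δQ = √(δw² + δu² + δd²) = √(0.000222 + 1.85e-05 + 1.69e-06) = 0.0156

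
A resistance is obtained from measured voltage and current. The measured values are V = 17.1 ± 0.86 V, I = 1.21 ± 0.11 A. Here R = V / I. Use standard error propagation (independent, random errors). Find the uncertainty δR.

1.47 Ω

R is a product of powers, so relative uncertainties combine in quadrature:
  (1·δV/V)² = (1×0.0503)² = 0.00253;  (-1·δI/I)² = (-1×0.0909)² = 0.00826
δR/R = √(0.0108) = 0.104
R = 14.1 Ω, so δR = 0.104 × 14.1 = 1.47 Ω.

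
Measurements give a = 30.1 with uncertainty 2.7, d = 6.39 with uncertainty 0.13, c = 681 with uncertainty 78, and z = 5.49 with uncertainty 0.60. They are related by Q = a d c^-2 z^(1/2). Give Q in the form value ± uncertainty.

Q is a product of powers, so relative uncertainties combine in quadrature:
  (1·δa/a)² = (1×0.0897)² = 0.00805;  (1·δd/d)² = (1×0.0203)² = 0.000414;  (-2·δc/c)² = (-2×0.115)² = 0.0525;  (½·δz/z)² = (0.5×0.109)² = 0.00299
δQ/Q = √(0.0639) = 0.253
Q = 0.000972, so δQ = 0.253 × 0.000972 = 0.000246.

0.000972 ± 0.000246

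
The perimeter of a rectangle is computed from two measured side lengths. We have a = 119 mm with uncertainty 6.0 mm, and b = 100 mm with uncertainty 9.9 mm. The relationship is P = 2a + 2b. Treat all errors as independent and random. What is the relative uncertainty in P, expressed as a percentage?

Absolute uncertainties add in quadrature for a linear combination:
  (2·δa)² = 144;  (2·δb)² = 392
δP = √(536) = 23.2 mm
P = 438 mm, so δP/P = 23.2/438 = 0.0529.

5.29%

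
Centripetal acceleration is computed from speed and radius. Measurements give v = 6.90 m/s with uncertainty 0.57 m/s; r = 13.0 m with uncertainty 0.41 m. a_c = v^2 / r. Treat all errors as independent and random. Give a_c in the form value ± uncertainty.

3.66 ± 0.616 m/s^2

Products/powers → add relative errors in quadrature, weighted by exponent:
  (2·δv/v)² = (2×0.0826)² = 0.0273;  (-1·δr/r)² = (-1×0.0315)² = 0.000995
δa_c/a_c = √(0.0283) = 0.168
a_c = 3.66 m/s^2, so δa_c = 0.168 × 3.66 = 0.616 m/s^2.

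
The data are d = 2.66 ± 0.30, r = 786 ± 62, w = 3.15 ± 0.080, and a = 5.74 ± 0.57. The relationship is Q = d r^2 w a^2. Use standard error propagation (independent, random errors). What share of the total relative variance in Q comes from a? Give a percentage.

(δQ/Q)² = (1·δd/d)² + (2·δr/r)² + (1·δw/w)² + (2·δa/a)²
  d term: (1×0.113)² = 0.0127
  r term: (2×0.0789)² = 0.0249
  w term: (1×0.0254)² = 0.000645
  a term: (2×0.0993)² = 0.0394
Total = 0.0777. Share from a = 0.0394/0.0777 = 0.508.

50.8%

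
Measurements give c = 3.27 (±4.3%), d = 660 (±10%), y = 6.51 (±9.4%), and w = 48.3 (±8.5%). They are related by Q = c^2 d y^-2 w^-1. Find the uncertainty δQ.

0.844

Relative error in a monomial: (δQ/Q)² = Σ (nᵢ · δxᵢ/xᵢ)².
  (2·δc/c)² = (2×0.0430)² = 0.00740;  (1·δd/d)² = (1×0.100)² = 0.0100;  (-2·δy/y)² = (-2×0.0940)² = 0.0353;  (-1·δw/w)² = (-1×0.0850)² = 0.00723
δQ/Q = √(0.0600) = 0.245
Q = 3.45, so δQ = 0.245 × 3.45 = 0.844.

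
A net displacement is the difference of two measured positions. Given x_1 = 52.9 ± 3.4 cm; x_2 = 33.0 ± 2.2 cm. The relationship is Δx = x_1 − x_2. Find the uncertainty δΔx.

Sums and differences: (δΔx)² = Σ (cᵢ δxᵢ)².
  (δx_1)² = 11.6;  (δx_2)² = 4.84
δΔx = √(16.4) = 4.05 cm

4.05 cm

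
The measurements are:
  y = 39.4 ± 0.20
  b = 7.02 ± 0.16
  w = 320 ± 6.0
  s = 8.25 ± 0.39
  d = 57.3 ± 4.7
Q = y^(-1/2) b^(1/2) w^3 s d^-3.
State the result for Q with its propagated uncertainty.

607 ± 156

Relative error in a monomial: (δQ/Q)² = Σ (nᵢ · δxᵢ/xᵢ)².
  (−½·δy/y)² = (-0.5×0.00508)² = 6.44e-06;  (½·δb/b)² = (0.5×0.0228)² = 0.000130;  (3·δw/w)² = (3×0.0187)² = 0.00316;  (1·δs/s)² = (1×0.0473)² = 0.00223;  (-3·δd/d)² = (-3×0.0820)² = 0.0606
δQ/Q = √(0.0661) = 0.257
Q = 607, so δQ = 0.257 × 607 = 156.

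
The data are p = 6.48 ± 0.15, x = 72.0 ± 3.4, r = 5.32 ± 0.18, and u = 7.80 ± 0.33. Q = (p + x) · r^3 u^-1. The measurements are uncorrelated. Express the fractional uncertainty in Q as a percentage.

Let w = p + x = 78.5. δw = √(δp² + δx²) = √(0.0225 + 11.6) = 3.40, so δw/w = 0.0434.
Q is then a monomial in w, r, u:
δQ/Q = √((δw/w)² + (3·δr/r)² + (-1·δu/u)²) = √(0.00188 + 0.0103 + 0.00179) = 0.118

11.8%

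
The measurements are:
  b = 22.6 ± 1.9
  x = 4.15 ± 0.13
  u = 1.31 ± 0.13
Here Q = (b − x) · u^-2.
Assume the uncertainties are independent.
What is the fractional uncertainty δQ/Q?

Let w = b − x = 18.5. δw = √(δb² + δx²) = √(3.61 + 0.0169) = 1.90, so δw/w = 0.103.
Q is then a monomial in w, u:
δQ/Q = √((δw/w)² + (-2·δu/u)²) = √(0.0107 + 0.0394) = 0.224

0.224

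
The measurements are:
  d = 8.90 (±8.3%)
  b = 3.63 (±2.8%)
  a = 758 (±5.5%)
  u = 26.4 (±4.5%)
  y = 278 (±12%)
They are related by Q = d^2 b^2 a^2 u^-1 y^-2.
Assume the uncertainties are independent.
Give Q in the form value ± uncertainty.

294 ± 94.1

Since Q is a product/quotient, work with relative uncertainties:
  (2·δd/d)² = (2×0.0830)² = 0.0276;  (2·δb/b)² = (2×0.0280)² = 0.00314;  (2·δa/a)² = (2×0.0550)² = 0.0121;  (-1·δu/u)² = (-1×0.0450)² = 0.00202;  (-2·δy/y)² = (-2×0.120)² = 0.0576
δQ/Q = √(0.102) = 0.320
Q = 294, so δQ = 0.320 × 294 = 94.1.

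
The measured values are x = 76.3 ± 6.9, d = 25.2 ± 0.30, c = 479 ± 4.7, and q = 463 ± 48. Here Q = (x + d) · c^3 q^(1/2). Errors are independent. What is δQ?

Let u = x + d = 102. δu = √(δx² + δd²) = √(47.6 + 0.0900) = 6.91, so δu/u = 0.0680.
Q is then a monomial in u, c, q:
δQ/Q = √((δu/u)² + (3·δc/c)² + (½·δq/q)²) = √(0.00463 + 0.000866 + 0.00269) = 0.0905
Q = 2.4e+11, so δQ = 0.0905 × 2.4e+11 = 2.17e+10.

2.17e+10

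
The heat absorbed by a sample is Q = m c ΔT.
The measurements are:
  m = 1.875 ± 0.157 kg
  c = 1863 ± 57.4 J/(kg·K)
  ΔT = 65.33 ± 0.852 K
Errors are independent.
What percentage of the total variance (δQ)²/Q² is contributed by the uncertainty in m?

86.2%

(δQ/Q)² = (1·δm/m)² + (1·δc/c)² + (1·δΔT/ΔT)²
  m term: (1×0.0837)² = 0.00701
  c term: (1×0.0308)² = 0.000949
  ΔT term: (1×0.0130)² = 0.000170
Total = 0.00813. Share from m = 0.00701/0.00813 = 0.862.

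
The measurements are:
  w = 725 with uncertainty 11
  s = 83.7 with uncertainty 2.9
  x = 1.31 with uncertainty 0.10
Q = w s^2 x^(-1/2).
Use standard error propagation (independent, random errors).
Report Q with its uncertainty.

(4.44 ± 0.357) × 10^6

Since Q is a product/quotient, work with relative uncertainties:
  (1·δw/w)² = (1×0.0152)² = 0.000230;  (2·δs/s)² = (2×0.0346)² = 0.00480;  (−½·δx/x)² = (-0.5×0.0763)² = 0.00146
δQ/Q = √(0.00649) = 0.0806
Q = 4.44e+06, so δQ = 0.0806 × 4.44e+06 = 3.57e+05.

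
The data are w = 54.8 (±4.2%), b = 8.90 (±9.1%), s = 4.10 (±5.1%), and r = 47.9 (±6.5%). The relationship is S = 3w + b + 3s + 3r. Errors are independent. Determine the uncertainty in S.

11.7

Each term contributes (cᵢ δxᵢ)² to (δS)²:
  (3·δw)² = 47.7;  (δb)² = 0.656;  (3·δs)² = 0.394;  (3·δr)² = 87.2
δS = √(136) = 11.7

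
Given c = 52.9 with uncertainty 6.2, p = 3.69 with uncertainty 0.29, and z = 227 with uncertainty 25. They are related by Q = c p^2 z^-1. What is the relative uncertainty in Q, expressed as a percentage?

Relative error in a monomial: (δQ/Q)² = Σ (nᵢ · δxᵢ/xᵢ)².
  (1·δc/c)² = (1×0.117)² = 0.0137;  (2·δp/p)² = (2×0.0786)² = 0.0247;  (-1·δz/z)² = (-1×0.110)² = 0.0121
δQ/Q = √(0.0506) = 0.225

22.5%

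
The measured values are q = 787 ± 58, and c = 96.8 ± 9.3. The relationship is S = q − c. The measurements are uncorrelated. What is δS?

58.7

Absolute uncertainties add in quadrature for a linear combination:
  (δq)² = 3360;  (δc)² = 86.5
δS = √(3450) = 58.7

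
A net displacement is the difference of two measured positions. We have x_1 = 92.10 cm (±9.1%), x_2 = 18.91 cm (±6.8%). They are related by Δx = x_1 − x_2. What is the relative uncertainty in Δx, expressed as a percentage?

11.6%

Sums and differences: (δΔx)² = Σ (cᵢ δxᵢ)².
  (δx_1)² = 70.2;  (δx_2)² = 1.65
δΔx = √(71.9) = 8.48 cm
Δx = 73.19 cm, so δΔx/Δx = 8.48/73.19 = 0.116.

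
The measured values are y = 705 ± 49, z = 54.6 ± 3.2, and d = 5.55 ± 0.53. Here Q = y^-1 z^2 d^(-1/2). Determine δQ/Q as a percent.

14.4%

Products/powers → add relative errors in quadrature, weighted by exponent:
  (-1·δy/y)² = (-1×0.0695)² = 0.00483;  (2·δz/z)² = (2×0.0586)² = 0.0137;  (−½·δd/d)² = (-0.5×0.0955)² = 0.00228
δQ/Q = √(0.0209) = 0.144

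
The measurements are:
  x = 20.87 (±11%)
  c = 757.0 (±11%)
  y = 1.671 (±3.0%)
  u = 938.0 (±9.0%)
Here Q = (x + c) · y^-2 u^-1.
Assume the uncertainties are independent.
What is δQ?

Let w = x + c = 777.9. δw = √(δx² + δc²) = √(5.27 + 6930) = 83.3, so δw/w = 0.107.
Q is then a monomial in w, y, u:
δQ/Q = √((δw/w)² + (-2·δy/y)² + (-1·δu/u)²) = √(0.0115 + 0.00360 + 0.00810) = 0.152
Q = 0.2970, so δQ = 0.152 × 0.2970 = 0.0452.

0.0452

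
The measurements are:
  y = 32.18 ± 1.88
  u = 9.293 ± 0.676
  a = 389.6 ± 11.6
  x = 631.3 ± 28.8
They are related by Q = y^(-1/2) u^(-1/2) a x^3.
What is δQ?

Q is a product of powers, so relative uncertainties combine in quadrature:
  (−½·δy/y)² = (-0.5×0.0584)² = 0.000853;  (−½·δu/u)² = (-0.5×0.0727)² = 0.00132;  (1·δa/a)² = (1×0.0298)² = 0.000886;  (3·δx/x)² = (3×0.0456)² = 0.0187
δQ/Q = √(0.0218) = 0.148
Q = 5.668e+09, so δQ = 0.148 × 5.668e+09 = 8.37e+08.

8.37e+08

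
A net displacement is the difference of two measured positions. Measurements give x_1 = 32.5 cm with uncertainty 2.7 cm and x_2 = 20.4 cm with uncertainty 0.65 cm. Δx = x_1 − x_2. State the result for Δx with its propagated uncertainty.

12.1 ± 2.78 cm

Sums and differences: (δΔx)² = Σ (cᵢ δxᵢ)².
  (δx_1)² = 7.29;  (δx_2)² = 0.423
δΔx = √(7.71) = 2.78 cm
Δx = 12.1 cm.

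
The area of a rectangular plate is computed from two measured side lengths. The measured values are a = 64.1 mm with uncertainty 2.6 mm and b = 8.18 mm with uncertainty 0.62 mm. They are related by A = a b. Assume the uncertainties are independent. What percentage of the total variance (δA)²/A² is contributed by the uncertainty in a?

(δA/A)² = (1·δa/a)² + (1·δb/b)²
  a term: (1×0.0406)² = 0.00165
  b term: (1×0.0758)² = 0.00574
Total = 0.00739. Share from a = 0.00165/0.00739 = 0.223.

22.3%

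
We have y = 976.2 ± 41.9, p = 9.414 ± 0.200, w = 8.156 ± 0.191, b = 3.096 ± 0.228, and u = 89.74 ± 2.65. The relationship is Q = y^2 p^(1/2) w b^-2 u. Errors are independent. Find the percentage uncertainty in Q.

Products/powers → add relative errors in quadrature, weighted by exponent:
  (2·δy/y)² = (2×0.0429)² = 0.00737;  (½·δp/p)² = (0.5×0.0212)² = 0.000113;  (1·δw/w)² = (1×0.0234)² = 0.000548;  (-2·δb/b)² = (-2×0.0736)² = 0.0217;  (1·δu/u)² = (1×0.0295)² = 0.000872
δQ/Q = √(0.0306) = 0.175

17.5%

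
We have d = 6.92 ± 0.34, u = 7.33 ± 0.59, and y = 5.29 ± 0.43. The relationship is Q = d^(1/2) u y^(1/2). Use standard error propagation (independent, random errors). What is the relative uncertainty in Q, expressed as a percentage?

Q is a product of powers, so relative uncertainties combine in quadrature:
  (½·δd/d)² = (0.5×0.0491)² = 0.000604;  (1·δu/u)² = (1×0.0805)² = 0.00648;  (½·δy/y)² = (0.5×0.0813)² = 0.00165
δQ/Q = √(0.00873) = 0.0935

9.35%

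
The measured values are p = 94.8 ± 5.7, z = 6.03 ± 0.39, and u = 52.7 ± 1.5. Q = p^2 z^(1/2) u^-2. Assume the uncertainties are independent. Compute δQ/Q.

Each factor contributes (exponent × relative error)² to (δQ/Q)²:
  (2·δp/p)² = (2×0.0601)² = 0.0145;  (½·δz/z)² = (0.5×0.0647)² = 0.00105;  (-2·δu/u)² = (-2×0.0285)² = 0.00324
δQ/Q = √(0.0187) = 0.137

0.137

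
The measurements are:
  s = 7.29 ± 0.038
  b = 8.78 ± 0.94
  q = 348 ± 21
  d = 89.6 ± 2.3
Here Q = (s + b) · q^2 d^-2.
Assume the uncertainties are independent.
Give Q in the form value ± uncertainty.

242 ± 34.8

Let u = s + b = 16.1. δu = √(δs² + δb²) = √(0.00144 + 0.884) = 0.941, so δu/u = 0.0585.
Q is then a monomial in u, q, d:
δQ/Q = √((δu/u)² + (2·δq/q)² + (-2·δd/d)²) = √(0.00343 + 0.0146 + 0.00264) = 0.144
Q = 242, so δQ = 0.144 × 242 = 34.8.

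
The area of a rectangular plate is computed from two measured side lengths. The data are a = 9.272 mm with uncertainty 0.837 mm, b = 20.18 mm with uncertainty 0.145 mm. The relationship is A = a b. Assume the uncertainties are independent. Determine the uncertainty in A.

A is a product of powers, so relative uncertainties combine in quadrature:
  (1·δa/a)² = (1×0.0903)² = 0.00815;  (1·δb/b)² = (1×0.00719)² = 5.16e-05
δA/A = √(0.00820) = 0.0906
A = 187.1 mm^2, so δA = 0.0906 × 187.1 = 16.9 mm^2.

16.9 mm^2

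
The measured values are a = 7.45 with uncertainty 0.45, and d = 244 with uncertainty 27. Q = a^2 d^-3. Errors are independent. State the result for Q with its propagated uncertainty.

Q is a product of powers, so relative uncertainties combine in quadrature:
  (2·δa/a)² = (2×0.0604)² = 0.0146;  (-3·δd/d)² = (-3×0.111)² = 0.110
δQ/Q = √(0.125) = 0.353
Q = 3.82e-06, so δQ = 0.353 × 3.82e-06 = 1.35e-06.

(3.82 ± 1.35) × 10^-6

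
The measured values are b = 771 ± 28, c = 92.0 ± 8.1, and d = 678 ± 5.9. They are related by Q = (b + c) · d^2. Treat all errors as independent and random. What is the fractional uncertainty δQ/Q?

Let u = b + c = 863. δu = √(δb² + δc²) = √(784 + 65.6) = 29.1, so δu/u = 0.0338.
Q is then a monomial in u, d:
δQ/Q = √((δu/u)² + (2·δd/d)²) = √(0.00114 + 0.000303) = 0.0380

0.0380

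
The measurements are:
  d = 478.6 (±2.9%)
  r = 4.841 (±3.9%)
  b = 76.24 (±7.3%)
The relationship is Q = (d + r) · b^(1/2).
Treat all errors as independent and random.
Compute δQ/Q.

Let u = d + r = 483.4. δu = √(δd² + δr²) = √(193 + 0.0356) = 13.9, so δu/u = 0.0287.
Q is then a monomial in u, b:
δQ/Q = √((δu/u)² + (½·δb/b)²) = √(0.000824 + 0.00133) = 0.0464

0.0464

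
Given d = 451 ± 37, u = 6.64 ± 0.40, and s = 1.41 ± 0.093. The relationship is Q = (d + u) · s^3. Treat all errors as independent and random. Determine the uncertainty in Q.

Let w = d + u = 458. δw = √(δd² + δu²) = √(1370 + 0.160) = 37.0, so δw/w = 0.0809.
Q is then a monomial in w, s:
δQ/Q = √((δw/w)² + (3·δs/s)²) = √(0.00654 + 0.0392) = 0.214
Q = 1280, so δQ = 0.214 × 1280 = 274.

274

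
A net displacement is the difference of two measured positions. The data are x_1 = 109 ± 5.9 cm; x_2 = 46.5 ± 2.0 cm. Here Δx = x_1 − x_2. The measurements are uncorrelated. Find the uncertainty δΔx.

Each term contributes (cᵢ δxᵢ)² to (δΔx)²:
  (δx_1)² = 34.8;  (δx_2)² = 4.00
δΔx = √(38.8) = 6.23 cm

6.23 cm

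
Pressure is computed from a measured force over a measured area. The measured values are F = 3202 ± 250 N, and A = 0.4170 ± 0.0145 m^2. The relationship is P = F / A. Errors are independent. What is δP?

Since P is a product/quotient, work with relative uncertainties:
  (1·δF/F)² = (1×0.0781)² = 0.00610;  (-1·δA/A)² = (-1×0.0348)² = 0.00121
δP/P = √(0.00730) = 0.0855
P = 7679 Pa, so δP = 0.0855 × 7679 = 656 Pa.

656 Pa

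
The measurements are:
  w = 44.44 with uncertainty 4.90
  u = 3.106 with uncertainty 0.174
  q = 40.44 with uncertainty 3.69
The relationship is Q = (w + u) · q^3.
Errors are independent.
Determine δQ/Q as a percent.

Let h = w + u = 47.55. δh = √(δw² + δu²) = √(24.0 + 0.0303) = 4.90, so δh/h = 0.103.
Q is then a monomial in h, q:
δQ/Q = √((δh/h)² + (3·δq/q)²) = √(0.0106 + 0.0749) = 0.293

29.3%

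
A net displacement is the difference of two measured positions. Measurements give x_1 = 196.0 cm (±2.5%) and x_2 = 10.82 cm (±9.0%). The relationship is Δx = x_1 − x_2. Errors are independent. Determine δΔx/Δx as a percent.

Each term contributes (cᵢ δxᵢ)² to (δΔx)²:
  (δx_1)² = 24.0;  (δx_2)² = 0.948
δΔx = √(25.0) = 5.00 cm
Δx = 185.2 cm, so δΔx/Δx = 5.00/185.2 = 0.0270.

2.70%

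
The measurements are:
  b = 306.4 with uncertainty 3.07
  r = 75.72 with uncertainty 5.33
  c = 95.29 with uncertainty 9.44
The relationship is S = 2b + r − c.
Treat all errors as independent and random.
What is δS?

12.5

Each term contributes (cᵢ δxᵢ)² to (δS)²:
  (2·δb)² = 37.7;  (δr)² = 28.4;  (δc)² = 89.1
δS = √(155) = 12.5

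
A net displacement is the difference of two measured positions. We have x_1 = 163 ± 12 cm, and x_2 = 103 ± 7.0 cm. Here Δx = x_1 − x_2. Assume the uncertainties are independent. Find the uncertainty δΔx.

For a sum/difference, combine absolute errors in quadrature:
  (δx_1)² = 144;  (δx_2)² = 49.0
δΔx = √(193) = 13.9 cm

13.9 cm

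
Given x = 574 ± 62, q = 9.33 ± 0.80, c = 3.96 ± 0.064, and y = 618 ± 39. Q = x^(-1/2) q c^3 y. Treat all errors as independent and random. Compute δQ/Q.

0.129

Q is a product of powers, so relative uncertainties combine in quadrature:
  (−½·δx/x)² = (-0.5×0.108)² = 0.00292;  (1·δq/q)² = (1×0.0857)² = 0.00735;  (3·δc/c)² = (3×0.0162)² = 0.00235;  (1·δy/y)² = (1×0.0631)² = 0.00398
δQ/Q = √(0.0166) = 0.129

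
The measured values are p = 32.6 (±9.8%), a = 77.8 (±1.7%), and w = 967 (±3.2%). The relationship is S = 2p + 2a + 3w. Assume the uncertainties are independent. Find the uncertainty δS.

93.1

Absolute uncertainties add in quadrature for a linear combination:
  (2·δp)² = 40.8;  (2·δa)² = 7.00;  (3·δw)² = 8620
δS = √(8670) = 93.1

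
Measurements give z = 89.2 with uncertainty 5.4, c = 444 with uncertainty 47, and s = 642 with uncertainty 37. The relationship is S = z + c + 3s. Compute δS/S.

S is a linear combination, so absolute uncertainties add in quadrature:
  (δz)² = 29.2;  (δc)² = 2210;  (3·δs)² = 12300
δS = √(14600) = 121
S = 2460, so δS/S = 121/2460 = 0.0491.

0.0491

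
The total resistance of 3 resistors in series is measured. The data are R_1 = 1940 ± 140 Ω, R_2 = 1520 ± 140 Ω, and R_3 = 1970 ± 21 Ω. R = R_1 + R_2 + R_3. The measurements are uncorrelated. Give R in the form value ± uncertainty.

For a sum/difference, combine absolute errors in quadrature:
  (δR_1)² = 19600;  (δR_2)² = 19600;  (δR_3)² = 441
δR = √(39600) = 199 Ω
R = 5430 Ω.

5430 ± 199 Ω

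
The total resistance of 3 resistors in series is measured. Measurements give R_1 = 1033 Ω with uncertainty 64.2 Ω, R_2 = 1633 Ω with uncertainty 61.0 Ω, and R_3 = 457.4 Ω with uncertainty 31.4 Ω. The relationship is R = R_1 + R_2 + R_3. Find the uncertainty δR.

For a sum/difference, combine absolute errors in quadrature:
  (δR_1)² = 4120;  (δR_2)² = 3720;  (δR_3)² = 986
δR = √(8830) = 94.0 Ω

94.0 Ω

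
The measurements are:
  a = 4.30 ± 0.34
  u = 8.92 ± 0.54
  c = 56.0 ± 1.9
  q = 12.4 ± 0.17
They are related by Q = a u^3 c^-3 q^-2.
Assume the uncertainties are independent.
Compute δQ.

2.54e-05

Relative error in a monomial: (δQ/Q)² = Σ (nᵢ · δxᵢ/xᵢ)².
  (1·δa/a)² = (1×0.0791)² = 0.00625;  (3·δu/u)² = (3×0.0605)² = 0.0330;  (-3·δc/c)² = (-3×0.0339)² = 0.0104;  (-2·δq/q)² = (-2×0.0137)² = 0.000752
δQ/Q = √(0.0503) = 0.224
Q = 0.000113, so δQ = 0.224 × 0.000113 = 2.54e-05.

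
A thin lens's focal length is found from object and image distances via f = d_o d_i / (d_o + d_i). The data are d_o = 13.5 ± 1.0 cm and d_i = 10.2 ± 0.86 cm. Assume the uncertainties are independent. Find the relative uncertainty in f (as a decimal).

0.0576

∂f/∂d_o = (d_i/(d_o+d_i))² = 0.185;  ∂f/∂d_i = (d_o/(d_o+d_i))² = 0.324
δf = √((∂f/∂d_o · δd_o)² + (∂f/∂d_i · δd_i)²) = √(0.0343 + 0.0779) = 0.335 cm
f = 5.81 cm, so δf/f = 0.335/5.81 = 0.0576.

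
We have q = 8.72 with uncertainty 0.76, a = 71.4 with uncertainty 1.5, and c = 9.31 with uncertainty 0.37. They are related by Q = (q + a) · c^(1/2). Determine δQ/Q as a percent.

2.89%

Let u = q + a = 80.1. δu = √(δq² + δa²) = √(0.578 + 2.25) = 1.68, so δu/u = 0.0210.
Q is then a monomial in u, c:
δQ/Q = √((δu/u)² + (½·δc/c)²) = √(0.000440 + 0.000395) = 0.0289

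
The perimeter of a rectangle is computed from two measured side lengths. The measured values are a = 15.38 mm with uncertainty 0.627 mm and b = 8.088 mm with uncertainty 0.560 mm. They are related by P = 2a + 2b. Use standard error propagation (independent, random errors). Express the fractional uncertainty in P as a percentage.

3.58%

P is a linear combination, so absolute uncertainties add in quadrature:
  (2·δa)² = 1.57;  (2·δb)² = 1.25
δP = √(2.83) = 1.68 mm
P = 46.94 mm, so δP/P = 1.68/46.94 = 0.0358.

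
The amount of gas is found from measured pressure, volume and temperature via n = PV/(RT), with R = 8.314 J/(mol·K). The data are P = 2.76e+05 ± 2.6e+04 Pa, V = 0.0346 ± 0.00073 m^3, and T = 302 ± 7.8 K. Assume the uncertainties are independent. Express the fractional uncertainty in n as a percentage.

9.99%

Since n is a product/quotient, work with relative uncertainties:
  (1·δP/P)² = (1×0.0942)² = 0.00887;  (1·δV/V)² = (1×0.0211)² = 0.000445;  (-1·δT/T)² = (-1×0.0258)² = 0.000667
δn/n = √(0.00999) = 0.0999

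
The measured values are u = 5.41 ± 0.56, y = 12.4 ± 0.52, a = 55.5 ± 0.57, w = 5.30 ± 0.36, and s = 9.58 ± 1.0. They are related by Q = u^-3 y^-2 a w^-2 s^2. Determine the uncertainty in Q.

Relative error in a monomial: (δQ/Q)² = Σ (nᵢ · δxᵢ/xᵢ)².
  (-3·δu/u)² = (-3×0.104)² = 0.0964;  (-2·δy/y)² = (-2×0.0419)² = 0.00703;  (1·δa/a)² = (1×0.0103)² = 0.000105;  (-2·δw/w)² = (-2×0.0679)² = 0.0185;  (2·δs/s)² = (2×0.104)² = 0.0436
δQ/Q = √(0.166) = 0.407
Q = 0.00745, so δQ = 0.407 × 0.00745 = 0.00303.

0.00303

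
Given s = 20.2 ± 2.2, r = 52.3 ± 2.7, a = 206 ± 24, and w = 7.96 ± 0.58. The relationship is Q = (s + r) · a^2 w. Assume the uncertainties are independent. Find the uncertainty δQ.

6.09e+06

Let u = s + r = 72.5. δu = √(δs² + δr²) = √(4.84 + 7.29) = 3.48, so δu/u = 0.0480.
Q is then a monomial in u, a, w:
δQ/Q = √((δu/u)² + (2·δa/a)² + (1·δw/w)²) = √(0.00231 + 0.0543 + 0.00531) = 0.249
Q = 2.45e+07, so δQ = 0.249 × 2.45e+07 = 6.09e+06.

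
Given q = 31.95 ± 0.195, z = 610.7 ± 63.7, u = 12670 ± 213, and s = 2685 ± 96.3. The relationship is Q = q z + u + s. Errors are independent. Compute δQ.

Let p = q·z = 19510. δp/p = √((1·δq/q)² + (1·δz/z)²) = √(3.73e-05 + 0.0109) = 0.104, so δp = 2040.
Q = p + u + s: δQ = √(δp² + δu² + δs²) = √(4.16e+06 + 45400 + 9270) = 2050

2050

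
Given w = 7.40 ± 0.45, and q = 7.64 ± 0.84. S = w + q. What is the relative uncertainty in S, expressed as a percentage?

6.34%

Each term contributes (cᵢ δxᵢ)² to (δS)²:
  (δw)² = 0.203;  (δq)² = 0.706
δS = √(0.908) = 0.953
S = 15.0, so δS/S = 0.953/15.0 = 0.0634.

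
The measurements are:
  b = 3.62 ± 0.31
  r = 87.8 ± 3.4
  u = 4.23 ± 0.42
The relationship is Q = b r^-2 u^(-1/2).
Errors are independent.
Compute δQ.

Q is a product of powers, so relative uncertainties combine in quadrature:
  (1·δb/b)² = (1×0.0856)² = 0.00733;  (-2·δr/r)² = (-2×0.0387)² = 0.00600;  (−½·δu/u)² = (-0.5×0.0993)² = 0.00246
δQ/Q = √(0.0158) = 0.126
Q = 0.000228, so δQ = 0.126 × 0.000228 = 2.87e-05.

2.87e-05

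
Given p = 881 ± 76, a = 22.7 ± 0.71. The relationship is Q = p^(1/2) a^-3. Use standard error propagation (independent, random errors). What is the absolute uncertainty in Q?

0.000262

For a monomial Q ∝ p^(1/2), a^-3, fractional errors add in quadrature:
  (½·δp/p)² = (0.5×0.0863)² = 0.00186;  (-3·δa/a)² = (-3×0.0313)² = 0.00880
δQ/Q = √(0.0107) = 0.103
Q = 0.00254, so δQ = 0.103 × 0.00254 = 0.000262.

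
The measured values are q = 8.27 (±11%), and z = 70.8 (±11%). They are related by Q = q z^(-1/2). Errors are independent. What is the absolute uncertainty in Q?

0.121

For a monomial Q ∝ q, z^(-1/2), fractional errors add in quadrature:
  (1·δq/q)² = (1×0.110)² = 0.0121;  (−½·δz/z)² = (-0.5×0.110)² = 0.00302
δQ/Q = √(0.0151) = 0.123
Q = 0.983, so δQ = 0.123 × 0.983 = 0.121.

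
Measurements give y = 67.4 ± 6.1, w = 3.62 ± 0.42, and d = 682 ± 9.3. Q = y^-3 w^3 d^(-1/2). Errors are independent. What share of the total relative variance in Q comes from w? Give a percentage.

62.2%

(δQ/Q)² = (-3·δy/y)² + (3·δw/w)² + (−½·δd/d)²
  y term: (-3×0.0905)² = 0.0737
  w term: (3×0.116)² = 0.121
  d term: (-0.5×0.0136)² = 4.65e-05
Total = 0.195. Share from w = 0.121/0.195 = 0.622.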